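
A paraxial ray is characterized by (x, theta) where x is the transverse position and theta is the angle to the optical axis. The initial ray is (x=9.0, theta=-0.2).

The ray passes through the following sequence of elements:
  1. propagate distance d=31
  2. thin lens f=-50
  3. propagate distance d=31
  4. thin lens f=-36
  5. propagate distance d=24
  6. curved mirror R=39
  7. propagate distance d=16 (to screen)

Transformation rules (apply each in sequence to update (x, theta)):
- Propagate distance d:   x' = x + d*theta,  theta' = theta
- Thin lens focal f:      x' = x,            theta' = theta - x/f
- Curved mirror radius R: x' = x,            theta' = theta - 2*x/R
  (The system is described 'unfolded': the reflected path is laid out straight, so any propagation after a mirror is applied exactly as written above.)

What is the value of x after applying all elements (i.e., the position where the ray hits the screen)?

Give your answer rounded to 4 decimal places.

Answer: -4.1616

Derivation:
Initial: x=9.0000 theta=-0.2000
After 1 (propagate distance d=31): x=2.8000 theta=-0.2000
After 2 (thin lens f=-50): x=2.8000 theta=-0.1440
After 3 (propagate distance d=31): x=-1.6640 theta=-0.1440
After 4 (thin lens f=-36): x=-1.6640 theta=-214/1125 (≈-0.1902)
After 5 (propagate distance d=24): x=-2336/375 (≈-6.2293) theta=-214/1125 (≈-0.1902)
After 6 (curved mirror R=39): x=-2336/375 (≈-6.2293) theta=42/325 (≈0.1292)
After 7 (propagate distance d=16 (to screen)): x=-20288/4875 (≈-4.1616) theta=42/325 (≈0.1292)
Rounded to 4 decimal places: x = -4.1616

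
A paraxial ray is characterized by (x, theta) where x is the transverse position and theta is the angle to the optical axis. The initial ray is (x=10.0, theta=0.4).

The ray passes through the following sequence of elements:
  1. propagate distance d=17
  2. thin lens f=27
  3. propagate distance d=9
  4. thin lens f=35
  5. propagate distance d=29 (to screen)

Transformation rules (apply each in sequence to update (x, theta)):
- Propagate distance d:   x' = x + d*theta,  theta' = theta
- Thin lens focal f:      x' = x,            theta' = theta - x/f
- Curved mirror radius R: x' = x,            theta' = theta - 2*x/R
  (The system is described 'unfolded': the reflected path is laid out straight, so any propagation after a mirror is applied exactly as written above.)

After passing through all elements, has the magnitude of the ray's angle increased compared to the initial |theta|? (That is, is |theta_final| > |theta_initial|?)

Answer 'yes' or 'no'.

Answer: yes

Derivation:
Initial: x=10.0000 theta=0.4000
After 1 (propagate distance d=17): x=16.8000 theta=0.4000
After 2 (thin lens f=27): x=16.8000 theta=-2/9 (≈-0.2222)
After 3 (propagate distance d=9): x=14.8000 theta=-2/9 (≈-0.2222)
After 4 (thin lens f=35): x=14.8000 theta=-1016/1575 (≈-0.6451)
After 5 (propagate distance d=29 (to screen)): x=-6154/1575 (≈-3.9073) theta=-1016/1575 (≈-0.6451)
|theta_initial|=0.4000 |theta_final|=1016/1575 (≈0.6451) -> increased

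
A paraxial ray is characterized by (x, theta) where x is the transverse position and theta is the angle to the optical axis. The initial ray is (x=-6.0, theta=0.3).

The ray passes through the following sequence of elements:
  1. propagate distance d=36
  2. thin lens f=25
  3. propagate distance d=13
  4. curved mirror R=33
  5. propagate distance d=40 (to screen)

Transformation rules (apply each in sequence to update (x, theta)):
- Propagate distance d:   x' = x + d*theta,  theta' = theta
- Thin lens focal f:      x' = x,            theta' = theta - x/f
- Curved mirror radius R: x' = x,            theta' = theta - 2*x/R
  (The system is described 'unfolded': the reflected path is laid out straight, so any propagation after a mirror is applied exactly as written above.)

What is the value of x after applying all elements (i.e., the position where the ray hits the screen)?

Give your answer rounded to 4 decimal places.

Initial: x=-6.0000 theta=0.3000
After 1 (propagate distance d=36): x=4.8000 theta=0.3000
After 2 (thin lens f=25): x=4.8000 theta=0.1080
After 3 (propagate distance d=13): x=6.2040 theta=0.1080
After 4 (curved mirror R=33): x=6.2040 theta=-0.2680
After 5 (propagate distance d=40 (to screen)): x=-4.5160 theta=-0.2680
Rounded to 4 decimal places: x = -4.5160

Answer: -4.5160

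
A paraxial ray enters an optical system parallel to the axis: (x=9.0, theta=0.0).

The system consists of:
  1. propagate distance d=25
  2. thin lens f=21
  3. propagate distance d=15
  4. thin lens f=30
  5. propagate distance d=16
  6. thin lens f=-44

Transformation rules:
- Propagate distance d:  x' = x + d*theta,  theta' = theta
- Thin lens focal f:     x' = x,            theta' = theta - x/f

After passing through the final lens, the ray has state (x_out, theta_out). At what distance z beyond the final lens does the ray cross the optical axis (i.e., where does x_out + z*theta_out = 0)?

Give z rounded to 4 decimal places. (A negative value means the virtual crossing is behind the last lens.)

Initial: x=9.0000 theta=0.0000
After 1 (propagate distance d=25): x=9.0000 theta=0.0000
After 2 (thin lens f=21): x=9.0000 theta=-3/7 (≈-0.4286)
After 3 (propagate distance d=15): x=18/7 (≈2.5714) theta=-3/7 (≈-0.4286)
After 4 (thin lens f=30): x=18/7 (≈2.5714) theta=-18/35 (≈-0.5143)
After 5 (propagate distance d=16): x=-198/35 (≈-5.6571) theta=-18/35 (≈-0.5143)
After 6 (thin lens f=-44): x=-198/35 (≈-5.6571) theta=-9/14 (≈-0.6429)
z_focus = -x_out/theta_out = -(-198/35)/(-9/14) = -8.8000
Rounded to 4 decimal places: z = -8.8000

Answer: -8.8000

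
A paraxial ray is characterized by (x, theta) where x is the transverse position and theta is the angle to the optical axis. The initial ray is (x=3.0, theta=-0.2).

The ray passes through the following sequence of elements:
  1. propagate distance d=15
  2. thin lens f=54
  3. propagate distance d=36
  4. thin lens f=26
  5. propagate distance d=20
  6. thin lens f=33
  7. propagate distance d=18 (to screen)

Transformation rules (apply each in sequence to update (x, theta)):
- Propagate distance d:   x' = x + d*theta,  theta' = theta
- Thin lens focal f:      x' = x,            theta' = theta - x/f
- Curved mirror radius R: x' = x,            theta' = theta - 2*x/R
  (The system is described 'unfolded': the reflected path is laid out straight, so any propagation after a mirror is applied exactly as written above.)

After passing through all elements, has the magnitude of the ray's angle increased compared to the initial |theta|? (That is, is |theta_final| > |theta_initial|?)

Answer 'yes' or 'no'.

Initial: x=3.0000 theta=-0.2000
After 1 (propagate distance d=15): x=0.0000 theta=-0.2000
After 2 (thin lens f=54): x=0.0000 theta=-0.2000
After 3 (propagate distance d=36): x=-7.2000 theta=-0.2000
After 4 (thin lens f=26): x=-7.2000 theta=1/13 (≈0.0769)
After 5 (propagate distance d=20): x=-368/65 (≈-5.6615) theta=1/13 (≈0.0769)
After 6 (thin lens f=33): x=-368/65 (≈-5.6615) theta=41/165 (≈0.2485)
After 7 (propagate distance d=18 (to screen)): x=-170/143 (≈-1.1888) theta=41/165 (≈0.2485)
|theta_initial|=0.2000 |theta_final|=41/165 (≈0.2485) -> increased

Answer: yes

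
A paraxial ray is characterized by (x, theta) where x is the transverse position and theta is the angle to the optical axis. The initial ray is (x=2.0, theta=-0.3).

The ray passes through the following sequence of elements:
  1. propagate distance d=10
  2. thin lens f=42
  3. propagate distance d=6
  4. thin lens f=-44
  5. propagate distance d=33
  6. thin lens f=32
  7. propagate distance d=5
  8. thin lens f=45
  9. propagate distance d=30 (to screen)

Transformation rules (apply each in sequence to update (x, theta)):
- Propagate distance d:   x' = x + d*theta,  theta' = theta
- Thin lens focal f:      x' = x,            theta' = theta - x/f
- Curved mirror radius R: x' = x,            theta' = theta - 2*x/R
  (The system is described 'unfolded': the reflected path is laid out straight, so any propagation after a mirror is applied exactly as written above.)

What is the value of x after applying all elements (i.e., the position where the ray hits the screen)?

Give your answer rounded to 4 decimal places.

Initial: x=2.0000 theta=-0.3000
After 1 (propagate distance d=10): x=-1.0000 theta=-0.3000
After 2 (thin lens f=42): x=-1.0000 theta=-29/105 (≈-0.2762)
After 3 (propagate distance d=6): x=-93/35 (≈-2.6571) theta=-29/105 (≈-0.2762)
After 4 (thin lens f=-44): x=-93/35 (≈-2.6571) theta=-311/924 (≈-0.3366)
After 5 (propagate distance d=33): x=-1927/140 (≈-13.7643) theta=-311/924 (≈-0.3366)
After 6 (thin lens f=32): x=-1927/140 (≈-13.7643) theta=13831/147840 (≈0.0936)
After 7 (propagate distance d=5): x=-1965757/147840 (≈-13.2965) theta=13831/147840 (≈0.0936)
After 8 (thin lens f=45): x=-1965757/147840 (≈-13.2965) theta=46217/118800 (≈0.3890)
After 9 (propagate distance d=30 (to screen)): x=-720967/443520 (≈-1.6256) theta=46217/118800 (≈0.3890)
Rounded to 4 decimal places: x = -1.6256

Answer: -1.6256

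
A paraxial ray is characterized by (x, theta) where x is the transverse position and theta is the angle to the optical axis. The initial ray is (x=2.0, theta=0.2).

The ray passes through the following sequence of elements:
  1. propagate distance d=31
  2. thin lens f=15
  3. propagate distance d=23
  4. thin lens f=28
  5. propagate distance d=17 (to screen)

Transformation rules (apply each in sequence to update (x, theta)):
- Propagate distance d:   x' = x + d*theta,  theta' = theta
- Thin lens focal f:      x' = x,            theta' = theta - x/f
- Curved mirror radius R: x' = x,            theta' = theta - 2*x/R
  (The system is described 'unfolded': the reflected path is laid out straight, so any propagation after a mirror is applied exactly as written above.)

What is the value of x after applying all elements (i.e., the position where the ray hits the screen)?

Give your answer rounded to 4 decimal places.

Initial: x=2.0000 theta=0.2000
After 1 (propagate distance d=31): x=8.2000 theta=0.2000
After 2 (thin lens f=15): x=8.2000 theta=-26/75 (≈-0.3467)
After 3 (propagate distance d=23): x=17/75 (≈0.2267) theta=-26/75 (≈-0.3467)
After 4 (thin lens f=28): x=17/75 (≈0.2267) theta=-149/420 (≈-0.3548)
After 5 (propagate distance d=17 (to screen)): x=-4063/700 (≈-5.8043) theta=-149/420 (≈-0.3548)
Rounded to 4 decimal places: x = -5.8043

Answer: -5.8043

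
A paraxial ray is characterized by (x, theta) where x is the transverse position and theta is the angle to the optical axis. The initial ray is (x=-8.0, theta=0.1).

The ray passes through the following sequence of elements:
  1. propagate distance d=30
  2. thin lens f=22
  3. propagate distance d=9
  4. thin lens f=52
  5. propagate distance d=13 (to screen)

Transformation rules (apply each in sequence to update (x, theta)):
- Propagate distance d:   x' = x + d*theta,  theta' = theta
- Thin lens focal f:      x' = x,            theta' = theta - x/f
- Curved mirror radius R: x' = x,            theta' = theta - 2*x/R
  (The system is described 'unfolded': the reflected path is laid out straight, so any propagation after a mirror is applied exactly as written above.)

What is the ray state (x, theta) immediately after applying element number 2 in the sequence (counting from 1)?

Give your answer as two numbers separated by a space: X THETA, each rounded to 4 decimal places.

Answer: -5.0000 0.3273

Derivation:
Initial: x=-8.0000 theta=0.1000
After 1 (propagate distance d=30): x=-5.0000 theta=0.1000
After 2 (thin lens f=22): x=-5.0000 theta=18/55 (≈0.3273)
Rounded to 4 decimal places: x = -5.0000, theta = 0.3273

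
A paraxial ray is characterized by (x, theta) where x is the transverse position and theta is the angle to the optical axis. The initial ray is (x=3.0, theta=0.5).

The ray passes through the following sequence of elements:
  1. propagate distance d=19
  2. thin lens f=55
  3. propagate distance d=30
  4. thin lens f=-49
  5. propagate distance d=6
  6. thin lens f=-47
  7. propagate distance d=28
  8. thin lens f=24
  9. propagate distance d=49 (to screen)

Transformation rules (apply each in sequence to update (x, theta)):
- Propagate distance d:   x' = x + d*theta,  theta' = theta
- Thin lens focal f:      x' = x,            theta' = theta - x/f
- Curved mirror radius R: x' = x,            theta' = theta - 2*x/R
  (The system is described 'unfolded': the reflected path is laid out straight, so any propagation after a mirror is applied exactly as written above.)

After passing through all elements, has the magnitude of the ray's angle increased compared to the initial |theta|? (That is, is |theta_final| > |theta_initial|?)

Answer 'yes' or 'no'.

Initial: x=3.0000 theta=0.5000
After 1 (propagate distance d=19): x=12.5000 theta=0.5000
After 2 (thin lens f=55): x=12.5000 theta=3/11 (≈0.2727)
After 3 (propagate distance d=30): x=455/22 (≈20.6818) theta=3/11 (≈0.2727)
After 4 (thin lens f=-49): x=455/22 (≈20.6818) theta=107/154 (≈0.6948)
After 5 (propagate distance d=6): x=3827/154 (≈24.8506) theta=107/154 (≈0.6948)
After 6 (thin lens f=-47): x=3827/154 (≈24.8506) theta=4428/3619 (≈1.2235)
After 7 (propagate distance d=28): x=427837/7238 (≈59.1098) theta=4428/3619 (≈1.2235)
After 8 (thin lens f=24): x=427837/7238 (≈59.1098) theta=-215293/173712 (≈-1.2394)
After 9 (propagate distance d=49 (to screen)): x=-281269/173712 (≈-1.6192) theta=-215293/173712 (≈-1.2394)
|theta_initial|=0.5000 |theta_final|=215293/173712 (≈1.2394) -> increased

Answer: yes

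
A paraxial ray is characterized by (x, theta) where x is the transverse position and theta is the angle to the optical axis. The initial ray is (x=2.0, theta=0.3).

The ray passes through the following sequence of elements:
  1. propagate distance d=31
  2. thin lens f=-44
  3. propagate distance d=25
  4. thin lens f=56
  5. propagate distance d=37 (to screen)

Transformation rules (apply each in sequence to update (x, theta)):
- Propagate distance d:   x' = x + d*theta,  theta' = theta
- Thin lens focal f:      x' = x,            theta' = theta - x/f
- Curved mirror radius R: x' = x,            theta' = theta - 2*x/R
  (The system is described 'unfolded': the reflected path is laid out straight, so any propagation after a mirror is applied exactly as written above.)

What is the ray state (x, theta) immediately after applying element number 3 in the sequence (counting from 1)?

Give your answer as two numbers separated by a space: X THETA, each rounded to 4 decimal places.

Answer: 25.2205 0.5568

Derivation:
Initial: x=2.0000 theta=0.3000
After 1 (propagate distance d=31): x=11.3000 theta=0.3000
After 2 (thin lens f=-44): x=11.3000 theta=49/88 (≈0.5568)
After 3 (propagate distance d=25): x=11097/440 (≈25.2205) theta=49/88 (≈0.5568)
Rounded to 4 decimal places: x = 25.2205, theta = 0.5568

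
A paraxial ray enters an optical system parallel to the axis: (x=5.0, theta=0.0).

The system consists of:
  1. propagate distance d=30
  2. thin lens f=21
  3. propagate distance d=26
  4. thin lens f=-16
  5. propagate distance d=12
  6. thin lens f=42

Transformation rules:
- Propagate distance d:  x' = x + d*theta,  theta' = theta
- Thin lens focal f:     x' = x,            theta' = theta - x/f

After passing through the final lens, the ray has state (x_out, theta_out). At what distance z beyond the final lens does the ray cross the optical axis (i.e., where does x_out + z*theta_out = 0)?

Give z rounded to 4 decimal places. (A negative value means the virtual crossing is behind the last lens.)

Answer: -25.3527

Derivation:
Initial: x=5.0000 theta=0.0000
After 1 (propagate distance d=30): x=5.0000 theta=0.0000
After 2 (thin lens f=21): x=5.0000 theta=-5/21 (≈-0.2381)
After 3 (propagate distance d=26): x=-25/21 (≈-1.1905) theta=-5/21 (≈-0.2381)
After 4 (thin lens f=-16): x=-25/21 (≈-1.1905) theta=-0.3125
After 5 (propagate distance d=12): x=-415/84 (≈-4.9405) theta=-0.3125
After 6 (thin lens f=42): x=-415/84 (≈-4.9405) theta=-1375/7056 (≈-0.1949)
z_focus = -x_out/theta_out = -(-415/84)/(-1375/7056) = -6972/275 ≈ -25.3527
Rounded to 4 decimal places: z = -25.3527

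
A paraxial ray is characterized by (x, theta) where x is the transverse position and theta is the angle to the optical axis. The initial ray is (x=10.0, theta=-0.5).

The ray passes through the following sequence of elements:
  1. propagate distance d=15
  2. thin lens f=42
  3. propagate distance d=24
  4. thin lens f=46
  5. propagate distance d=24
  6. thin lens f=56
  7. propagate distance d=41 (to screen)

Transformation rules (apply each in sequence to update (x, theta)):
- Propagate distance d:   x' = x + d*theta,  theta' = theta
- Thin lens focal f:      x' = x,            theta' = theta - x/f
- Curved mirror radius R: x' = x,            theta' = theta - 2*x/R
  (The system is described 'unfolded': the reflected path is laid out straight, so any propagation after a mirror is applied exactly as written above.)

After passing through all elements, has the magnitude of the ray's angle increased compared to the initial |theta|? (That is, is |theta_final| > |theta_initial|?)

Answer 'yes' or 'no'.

Answer: no

Derivation:
Initial: x=10.0000 theta=-0.5000
After 1 (propagate distance d=15): x=2.5000 theta=-0.5000
After 2 (thin lens f=42): x=2.5000 theta=-47/84 (≈-0.5595)
After 3 (propagate distance d=24): x=-153/14 (≈-10.9286) theta=-47/84 (≈-0.5595)
After 4 (thin lens f=46): x=-153/14 (≈-10.9286) theta=-311/966 (≈-0.3219)
After 5 (propagate distance d=24): x=-6007/322 (≈-18.6553) theta=-311/966 (≈-0.3219)
After 6 (thin lens f=56): x=-6007/322 (≈-18.6553) theta=605/54096 (≈0.0112)
After 7 (propagate distance d=41 (to screen)): x=-984371/54096 (≈-18.1967) theta=605/54096 (≈0.0112)
|theta_initial|=0.5000 |theta_final|=605/54096 (≈0.0112) -> not increased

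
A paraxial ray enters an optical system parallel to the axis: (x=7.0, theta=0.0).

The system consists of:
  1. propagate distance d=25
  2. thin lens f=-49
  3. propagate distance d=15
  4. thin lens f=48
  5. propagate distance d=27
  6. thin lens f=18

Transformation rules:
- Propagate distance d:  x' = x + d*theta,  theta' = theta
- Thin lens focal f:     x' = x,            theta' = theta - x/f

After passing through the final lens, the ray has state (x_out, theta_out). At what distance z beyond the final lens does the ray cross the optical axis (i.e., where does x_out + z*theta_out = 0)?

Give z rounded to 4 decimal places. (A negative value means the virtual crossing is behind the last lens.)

Answer: 16.2295

Derivation:
Initial: x=7.0000 theta=0.0000
After 1 (propagate distance d=25): x=7.0000 theta=0.0000
After 2 (thin lens f=-49): x=7.0000 theta=1/7 (≈0.1429)
After 3 (propagate distance d=15): x=64/7 (≈9.1429) theta=1/7 (≈0.1429)
After 4 (thin lens f=48): x=64/7 (≈9.1429) theta=-1/21 (≈-0.0476)
After 5 (propagate distance d=27): x=55/7 (≈7.8571) theta=-1/21 (≈-0.0476)
After 6 (thin lens f=18): x=55/7 (≈7.8571) theta=-61/126 (≈-0.4841)
z_focus = -x_out/theta_out = -(55/7)/(-61/126) = 990/61 ≈ 16.2295
Rounded to 4 decimal places: z = 16.2295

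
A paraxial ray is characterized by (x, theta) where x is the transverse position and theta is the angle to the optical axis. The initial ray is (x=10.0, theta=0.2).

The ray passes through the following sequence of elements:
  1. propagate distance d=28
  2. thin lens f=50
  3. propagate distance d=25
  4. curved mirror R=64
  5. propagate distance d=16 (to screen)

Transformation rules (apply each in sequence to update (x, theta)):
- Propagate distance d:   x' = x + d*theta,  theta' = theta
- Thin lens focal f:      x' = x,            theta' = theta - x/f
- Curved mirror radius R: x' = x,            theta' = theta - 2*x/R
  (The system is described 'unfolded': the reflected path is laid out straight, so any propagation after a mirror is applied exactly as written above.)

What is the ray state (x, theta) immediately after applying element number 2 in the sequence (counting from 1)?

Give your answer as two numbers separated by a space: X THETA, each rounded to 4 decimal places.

Initial: x=10.0000 theta=0.2000
After 1 (propagate distance d=28): x=15.6000 theta=0.2000
After 2 (thin lens f=50): x=15.6000 theta=-0.1120
Rounded to 4 decimal places: x = 15.6000, theta = -0.1120

Answer: 15.6000 -0.1120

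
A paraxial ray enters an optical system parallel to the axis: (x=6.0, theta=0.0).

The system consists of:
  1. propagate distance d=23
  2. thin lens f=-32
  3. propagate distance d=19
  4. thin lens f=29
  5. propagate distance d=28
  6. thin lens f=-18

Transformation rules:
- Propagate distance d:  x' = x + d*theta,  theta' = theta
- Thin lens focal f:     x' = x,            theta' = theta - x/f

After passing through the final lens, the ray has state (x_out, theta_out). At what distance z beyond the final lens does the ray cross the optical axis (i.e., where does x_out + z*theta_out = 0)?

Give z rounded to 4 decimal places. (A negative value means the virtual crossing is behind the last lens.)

Initial: x=6.0000 theta=0.0000
After 1 (propagate distance d=23): x=6.0000 theta=0.0000
After 2 (thin lens f=-32): x=6.0000 theta=0.1875
After 3 (propagate distance d=19): x=9.5625 theta=0.1875
After 4 (thin lens f=29): x=9.5625 theta=-33/232 (≈-0.1422)
After 5 (propagate distance d=28): x=2589/464 (≈5.5797) theta=-33/232 (≈-0.1422)
After 6 (thin lens f=-18): x=2589/464 (≈5.5797) theta=467/2784 (≈0.1677)
z_focus = -x_out/theta_out = -(2589/464)/(467/2784) = -15534/467 ≈ -33.2634
Rounded to 4 decimal places: z = -33.2634

Answer: -33.2634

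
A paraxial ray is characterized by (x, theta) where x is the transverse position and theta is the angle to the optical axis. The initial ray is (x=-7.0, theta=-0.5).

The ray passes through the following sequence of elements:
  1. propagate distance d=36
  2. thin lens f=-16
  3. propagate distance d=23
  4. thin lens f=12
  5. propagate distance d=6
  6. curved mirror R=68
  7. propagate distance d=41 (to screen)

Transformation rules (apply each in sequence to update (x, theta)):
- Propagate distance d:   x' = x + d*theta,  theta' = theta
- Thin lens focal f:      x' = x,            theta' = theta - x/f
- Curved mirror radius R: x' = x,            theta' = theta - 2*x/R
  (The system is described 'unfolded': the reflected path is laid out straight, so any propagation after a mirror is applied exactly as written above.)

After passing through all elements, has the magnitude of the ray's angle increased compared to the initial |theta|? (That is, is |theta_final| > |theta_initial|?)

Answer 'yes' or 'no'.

Initial: x=-7.0000 theta=-0.5000
After 1 (propagate distance d=36): x=-25.0000 theta=-0.5000
After 2 (thin lens f=-16): x=-25.0000 theta=-2.0625
After 3 (propagate distance d=23): x=-72.4375 theta=-2.0625
After 4 (thin lens f=12): x=-72.4375 theta=763/192 (≈3.9740)
After 5 (propagate distance d=6): x=-1555/32 (≈-48.5938) theta=763/192 (≈3.9740)
After 6 (curved mirror R=68): x=-1555/32 (≈-48.5938) theta=4409/816 (≈5.4032)
After 7 (propagate distance d=41 (to screen)): x=282233/1632 (≈172.9369) theta=4409/816 (≈5.4032)
|theta_initial|=0.5000 |theta_final|=4409/816 (≈5.4032) -> increased

Answer: yes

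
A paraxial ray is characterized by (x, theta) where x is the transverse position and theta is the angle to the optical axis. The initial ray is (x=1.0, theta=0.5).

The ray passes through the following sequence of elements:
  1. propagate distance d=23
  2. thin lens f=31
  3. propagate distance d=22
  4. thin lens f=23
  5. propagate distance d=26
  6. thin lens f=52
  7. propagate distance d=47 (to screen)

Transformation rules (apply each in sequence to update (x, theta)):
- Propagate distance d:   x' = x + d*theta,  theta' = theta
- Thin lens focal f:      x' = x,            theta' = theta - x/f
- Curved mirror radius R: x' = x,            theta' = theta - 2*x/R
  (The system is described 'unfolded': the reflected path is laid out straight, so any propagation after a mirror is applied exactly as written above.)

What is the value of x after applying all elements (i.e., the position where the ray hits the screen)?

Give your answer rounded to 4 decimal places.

Answer: -25.2873

Derivation:
Initial: x=1.0000 theta=0.5000
After 1 (propagate distance d=23): x=12.5000 theta=0.5000
After 2 (thin lens f=31): x=12.5000 theta=3/31 (≈0.0968)
After 3 (propagate distance d=22): x=907/62 (≈14.6290) theta=3/31 (≈0.0968)
After 4 (thin lens f=23): x=907/62 (≈14.6290) theta=-769/1426 (≈-0.5393)
After 5 (propagate distance d=26): x=867/1426 (≈0.6080) theta=-769/1426 (≈-0.5393)
After 6 (thin lens f=52): x=867/1426 (≈0.6080) theta=-40855/74152 (≈-0.5510)
After 7 (propagate distance d=47 (to screen)): x=-1875101/74152 (≈-25.2873) theta=-40855/74152 (≈-0.5510)
Rounded to 4 decimal places: x = -25.2873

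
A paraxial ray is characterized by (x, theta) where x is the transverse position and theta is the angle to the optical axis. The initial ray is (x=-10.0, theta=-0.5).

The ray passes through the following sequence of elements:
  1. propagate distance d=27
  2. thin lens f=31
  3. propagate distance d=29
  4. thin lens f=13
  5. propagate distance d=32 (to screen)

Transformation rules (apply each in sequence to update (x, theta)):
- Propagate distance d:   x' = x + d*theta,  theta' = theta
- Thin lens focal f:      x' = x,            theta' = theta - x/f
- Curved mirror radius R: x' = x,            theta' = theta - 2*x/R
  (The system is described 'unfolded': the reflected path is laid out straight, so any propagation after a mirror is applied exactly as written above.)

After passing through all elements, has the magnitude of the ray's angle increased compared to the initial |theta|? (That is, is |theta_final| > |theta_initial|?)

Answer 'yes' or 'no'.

Initial: x=-10.0000 theta=-0.5000
After 1 (propagate distance d=27): x=-23.5000 theta=-0.5000
After 2 (thin lens f=31): x=-23.5000 theta=8/31 (≈0.2581)
After 3 (propagate distance d=29): x=-993/62 (≈-16.0161) theta=8/31 (≈0.2581)
After 4 (thin lens f=13): x=-993/62 (≈-16.0161) theta=1201/806 (≈1.4901)
After 5 (propagate distance d=32 (to screen)): x=25523/806 (≈31.6663) theta=1201/806 (≈1.4901)
|theta_initial|=0.5000 |theta_final|=1201/806 (≈1.4901) -> increased

Answer: yes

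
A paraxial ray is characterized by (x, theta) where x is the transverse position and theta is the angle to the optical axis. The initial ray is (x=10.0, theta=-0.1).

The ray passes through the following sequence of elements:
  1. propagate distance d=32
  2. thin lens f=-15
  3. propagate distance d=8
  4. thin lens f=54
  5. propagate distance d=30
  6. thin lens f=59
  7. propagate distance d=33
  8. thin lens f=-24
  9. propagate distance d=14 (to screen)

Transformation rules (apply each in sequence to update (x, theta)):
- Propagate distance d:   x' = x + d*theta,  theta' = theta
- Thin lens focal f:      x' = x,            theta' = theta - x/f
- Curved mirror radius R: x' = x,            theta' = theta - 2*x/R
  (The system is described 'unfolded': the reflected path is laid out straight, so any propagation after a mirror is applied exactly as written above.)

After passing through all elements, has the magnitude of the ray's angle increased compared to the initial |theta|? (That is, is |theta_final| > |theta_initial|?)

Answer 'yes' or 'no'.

Answer: yes

Derivation:
Initial: x=10.0000 theta=-0.1000
After 1 (propagate distance d=32): x=6.8000 theta=-0.1000
After 2 (thin lens f=-15): x=6.8000 theta=53/150 (≈0.3533)
After 3 (propagate distance d=8): x=722/75 (≈9.6267) theta=53/150 (≈0.3533)
After 4 (thin lens f=54): x=722/75 (≈9.6267) theta=709/4050 (≈0.1751)
After 5 (propagate distance d=30): x=10043/675 (≈14.8785) theta=709/4050 (≈0.1751)
After 6 (thin lens f=59): x=10043/675 (≈14.8785) theta=-18427/238950 (≈-0.0771)
After 7 (propagate distance d=33): x=109153/8850 (≈12.3337) theta=-18427/238950 (≈-0.0771)
After 8 (thin lens f=-24): x=109153/8850 (≈12.3337) theta=834961/1911600 (≈0.4368)
After 9 (propagate distance d=14 (to screen)): x=17633251/955800 (≈18.4487) theta=834961/1911600 (≈0.4368)
|theta_initial|=0.1000 |theta_final|=834961/1911600 (≈0.4368) -> increased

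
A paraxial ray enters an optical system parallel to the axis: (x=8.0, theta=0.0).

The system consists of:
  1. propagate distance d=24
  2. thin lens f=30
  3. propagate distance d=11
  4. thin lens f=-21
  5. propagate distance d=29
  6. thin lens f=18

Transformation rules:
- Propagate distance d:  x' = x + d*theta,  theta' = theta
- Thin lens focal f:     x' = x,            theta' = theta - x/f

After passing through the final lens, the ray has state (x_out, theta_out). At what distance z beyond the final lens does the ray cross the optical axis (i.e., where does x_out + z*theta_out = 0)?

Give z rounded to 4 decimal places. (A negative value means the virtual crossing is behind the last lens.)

Initial: x=8.0000 theta=0.0000
After 1 (propagate distance d=24): x=8.0000 theta=0.0000
After 2 (thin lens f=30): x=8.0000 theta=-4/15 (≈-0.2667)
After 3 (propagate distance d=11): x=76/15 (≈5.0667) theta=-4/15 (≈-0.2667)
After 4 (thin lens f=-21): x=76/15 (≈5.0667) theta=-8/315 (≈-0.0254)
After 5 (propagate distance d=29): x=1364/315 (≈4.3302) theta=-8/315 (≈-0.0254)
After 6 (thin lens f=18): x=1364/315 (≈4.3302) theta=-754/2835 (≈-0.2660)
z_focus = -x_out/theta_out = -(1364/315)/(-754/2835) = 6138/377 ≈ 16.2812
Rounded to 4 decimal places: z = 16.2812

Answer: 16.2812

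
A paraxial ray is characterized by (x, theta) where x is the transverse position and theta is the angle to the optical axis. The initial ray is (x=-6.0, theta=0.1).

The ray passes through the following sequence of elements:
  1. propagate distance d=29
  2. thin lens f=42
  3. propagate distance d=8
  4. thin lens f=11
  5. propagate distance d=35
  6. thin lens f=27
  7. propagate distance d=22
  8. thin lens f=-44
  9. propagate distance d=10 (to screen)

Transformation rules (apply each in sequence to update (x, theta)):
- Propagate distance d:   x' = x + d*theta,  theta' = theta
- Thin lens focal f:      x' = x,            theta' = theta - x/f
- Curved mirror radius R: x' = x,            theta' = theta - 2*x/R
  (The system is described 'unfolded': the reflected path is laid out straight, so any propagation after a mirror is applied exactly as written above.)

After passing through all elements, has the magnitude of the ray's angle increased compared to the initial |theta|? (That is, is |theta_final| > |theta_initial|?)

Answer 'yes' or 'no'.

Initial: x=-6.0000 theta=0.1000
After 1 (propagate distance d=29): x=-3.1000 theta=0.1000
After 2 (thin lens f=42): x=-3.1000 theta=73/420 (≈0.1738)
After 3 (propagate distance d=8): x=-359/210 (≈-1.7095) theta=73/420 (≈0.1738)
After 4 (thin lens f=11): x=-359/210 (≈-1.7095) theta=507/1540 (≈0.3292)
After 5 (propagate distance d=35): x=45337/4620 (≈9.8132) theta=507/1540 (≈0.3292)
After 6 (thin lens f=27): x=45337/4620 (≈9.8132) theta=-61/1782 (≈-0.0342)
After 7 (propagate distance d=22): x=1130159/124740 (≈9.0601) theta=-61/1782 (≈-0.0342)
After 8 (thin lens f=-44): x=1130159/124740 (≈9.0601) theta=314093/1829520 (≈0.1717)
After 9 (propagate distance d=10 (to screen)): x=29574893/2744280 (≈10.7769) theta=314093/1829520 (≈0.1717)
|theta_initial|=0.1000 |theta_final|=314093/1829520 (≈0.1717) -> increased

Answer: yes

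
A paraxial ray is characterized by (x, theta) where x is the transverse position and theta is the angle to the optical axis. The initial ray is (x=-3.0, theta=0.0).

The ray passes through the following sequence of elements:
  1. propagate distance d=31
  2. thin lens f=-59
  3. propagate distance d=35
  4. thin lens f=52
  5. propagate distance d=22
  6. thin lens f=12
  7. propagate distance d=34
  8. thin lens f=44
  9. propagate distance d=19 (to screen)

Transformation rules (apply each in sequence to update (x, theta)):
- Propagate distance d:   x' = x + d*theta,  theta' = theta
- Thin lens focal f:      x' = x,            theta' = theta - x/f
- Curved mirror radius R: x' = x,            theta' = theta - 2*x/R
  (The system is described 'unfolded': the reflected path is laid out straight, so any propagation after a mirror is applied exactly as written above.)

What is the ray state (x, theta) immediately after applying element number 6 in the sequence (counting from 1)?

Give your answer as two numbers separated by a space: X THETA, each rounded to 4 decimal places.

Initial: x=-3.0000 theta=0.0000
After 1 (propagate distance d=31): x=-3.0000 theta=0.0000
After 2 (thin lens f=-59): x=-3.0000 theta=-3/59 (≈-0.0508)
After 3 (propagate distance d=35): x=-282/59 (≈-4.7797) theta=-3/59 (≈-0.0508)
After 4 (thin lens f=52): x=-282/59 (≈-4.7797) theta=63/1534 (≈0.0411)
After 5 (propagate distance d=22): x=-2973/767 (≈-3.8761) theta=63/1534 (≈0.0411)
After 6 (thin lens f=12): x=-2973/767 (≈-3.8761) theta=1117/3068 (≈0.3641)
Rounded to 4 decimal places: x = -3.8761, theta = 0.3641

Answer: -3.8761 0.3641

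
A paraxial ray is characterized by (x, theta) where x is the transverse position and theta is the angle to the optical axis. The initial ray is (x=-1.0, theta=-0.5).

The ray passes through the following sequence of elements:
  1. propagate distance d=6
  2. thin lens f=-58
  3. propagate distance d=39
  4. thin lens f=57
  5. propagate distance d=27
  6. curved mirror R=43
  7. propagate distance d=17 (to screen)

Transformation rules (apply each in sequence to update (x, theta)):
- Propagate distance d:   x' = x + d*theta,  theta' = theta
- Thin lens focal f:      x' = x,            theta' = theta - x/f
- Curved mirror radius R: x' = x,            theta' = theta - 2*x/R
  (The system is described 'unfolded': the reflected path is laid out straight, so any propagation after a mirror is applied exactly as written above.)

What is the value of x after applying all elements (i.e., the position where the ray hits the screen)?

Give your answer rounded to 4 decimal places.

Answer: -7.9618

Derivation:
Initial: x=-1.0000 theta=-0.5000
After 1 (propagate distance d=6): x=-4.0000 theta=-0.5000
After 2 (thin lens f=-58): x=-4.0000 theta=-33/58 (≈-0.5690)
After 3 (propagate distance d=39): x=-1519/58 (≈-26.1897) theta=-33/58 (≈-0.5690)
After 4 (thin lens f=57): x=-1519/58 (≈-26.1897) theta=-181/1653 (≈-0.1095)
After 5 (propagate distance d=27): x=-32119/1102 (≈-29.1461) theta=-181/1653 (≈-0.1095)
After 6 (curved mirror R=43): x=-32119/1102 (≈-29.1461) theta=88574/71079 (≈1.2461)
After 7 (propagate distance d=17 (to screen)): x=-1131835/142158 (≈-7.9618) theta=88574/71079 (≈1.2461)
Rounded to 4 decimal places: x = -7.9618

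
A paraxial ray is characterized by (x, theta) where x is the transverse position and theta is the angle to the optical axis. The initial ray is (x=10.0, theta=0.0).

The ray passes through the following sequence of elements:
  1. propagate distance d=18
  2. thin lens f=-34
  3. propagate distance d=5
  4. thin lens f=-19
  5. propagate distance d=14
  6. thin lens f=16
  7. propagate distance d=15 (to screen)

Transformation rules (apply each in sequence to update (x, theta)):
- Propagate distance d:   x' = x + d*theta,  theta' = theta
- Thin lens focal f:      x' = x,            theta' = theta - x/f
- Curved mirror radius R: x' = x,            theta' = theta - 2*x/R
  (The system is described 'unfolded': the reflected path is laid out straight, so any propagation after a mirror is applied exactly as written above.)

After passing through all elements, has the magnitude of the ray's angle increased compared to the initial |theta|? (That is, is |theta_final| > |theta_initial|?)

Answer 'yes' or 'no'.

Initial: x=10.0000 theta=0.0000
After 1 (propagate distance d=18): x=10.0000 theta=0.0000
After 2 (thin lens f=-34): x=10.0000 theta=5/17 (≈0.2941)
After 3 (propagate distance d=5): x=195/17 (≈11.4706) theta=5/17 (≈0.2941)
After 4 (thin lens f=-19): x=195/17 (≈11.4706) theta=290/323 (≈0.8978)
After 5 (propagate distance d=14): x=7765/323 (≈24.0402) theta=290/323 (≈0.8978)
After 6 (thin lens f=16): x=7765/323 (≈24.0402) theta=-3125/5168 (≈-0.6047)
After 7 (propagate distance d=15 (to screen)): x=77365/5168 (≈14.9700) theta=-3125/5168 (≈-0.6047)
|theta_initial|=0.0000 |theta_final|=3125/5168 (≈0.6047) -> increased

Answer: yes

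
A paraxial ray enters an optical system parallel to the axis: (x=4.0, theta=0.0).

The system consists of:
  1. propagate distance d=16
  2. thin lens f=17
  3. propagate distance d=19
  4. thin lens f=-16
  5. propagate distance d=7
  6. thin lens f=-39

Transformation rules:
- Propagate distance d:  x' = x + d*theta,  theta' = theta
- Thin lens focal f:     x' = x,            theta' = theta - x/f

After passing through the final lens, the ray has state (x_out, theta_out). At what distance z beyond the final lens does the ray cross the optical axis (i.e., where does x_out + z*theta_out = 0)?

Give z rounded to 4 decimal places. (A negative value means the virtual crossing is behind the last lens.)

Initial: x=4.0000 theta=0.0000
After 1 (propagate distance d=16): x=4.0000 theta=0.0000
After 2 (thin lens f=17): x=4.0000 theta=-4/17 (≈-0.2353)
After 3 (propagate distance d=19): x=-8/17 (≈-0.4706) theta=-4/17 (≈-0.2353)
After 4 (thin lens f=-16): x=-8/17 (≈-0.4706) theta=-9/34 (≈-0.2647)
After 5 (propagate distance d=7): x=-79/34 (≈-2.3235) theta=-9/34 (≈-0.2647)
After 6 (thin lens f=-39): x=-79/34 (≈-2.3235) theta=-215/663 (≈-0.3243)
z_focus = -x_out/theta_out = -(-79/34)/(-215/663) = -3081/430 ≈ -7.1651
Rounded to 4 decimal places: z = -7.1651

Answer: -7.1651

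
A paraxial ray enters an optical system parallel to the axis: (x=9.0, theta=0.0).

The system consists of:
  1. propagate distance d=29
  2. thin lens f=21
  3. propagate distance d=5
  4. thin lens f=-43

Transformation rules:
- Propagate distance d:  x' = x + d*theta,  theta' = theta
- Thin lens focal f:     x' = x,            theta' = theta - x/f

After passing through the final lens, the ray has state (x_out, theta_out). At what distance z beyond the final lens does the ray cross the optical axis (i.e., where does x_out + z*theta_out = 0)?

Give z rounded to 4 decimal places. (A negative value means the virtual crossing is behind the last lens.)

Answer: 25.4815

Derivation:
Initial: x=9.0000 theta=0.0000
After 1 (propagate distance d=29): x=9.0000 theta=0.0000
After 2 (thin lens f=21): x=9.0000 theta=-3/7 (≈-0.4286)
After 3 (propagate distance d=5): x=48/7 (≈6.8571) theta=-3/7 (≈-0.4286)
After 4 (thin lens f=-43): x=48/7 (≈6.8571) theta=-81/301 (≈-0.2691)
z_focus = -x_out/theta_out = -(48/7)/(-81/301) = 688/27 ≈ 25.4815
Rounded to 4 decimal places: z = 25.4815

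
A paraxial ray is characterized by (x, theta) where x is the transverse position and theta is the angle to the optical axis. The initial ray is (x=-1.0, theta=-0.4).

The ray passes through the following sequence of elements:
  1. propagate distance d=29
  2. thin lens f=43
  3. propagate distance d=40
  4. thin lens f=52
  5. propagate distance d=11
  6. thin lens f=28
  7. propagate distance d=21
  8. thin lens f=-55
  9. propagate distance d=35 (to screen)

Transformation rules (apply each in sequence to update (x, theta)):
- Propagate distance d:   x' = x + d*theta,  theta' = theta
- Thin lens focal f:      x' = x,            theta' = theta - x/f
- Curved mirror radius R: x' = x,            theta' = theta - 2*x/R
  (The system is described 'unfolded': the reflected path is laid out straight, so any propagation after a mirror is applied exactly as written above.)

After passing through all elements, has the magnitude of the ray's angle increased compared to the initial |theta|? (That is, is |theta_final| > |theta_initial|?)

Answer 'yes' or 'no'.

Answer: yes

Derivation:
Initial: x=-1.0000 theta=-0.4000
After 1 (propagate distance d=29): x=-12.6000 theta=-0.4000
After 2 (thin lens f=43): x=-12.6000 theta=-23/215 (≈-0.1070)
After 3 (propagate distance d=40): x=-3629/215 (≈-16.8791) theta=-23/215 (≈-0.1070)
After 4 (thin lens f=52): x=-3629/215 (≈-16.8791) theta=2433/11180 (≈0.2176)
After 5 (propagate distance d=11): x=-32389/2236 (≈-14.4852) theta=2433/11180 (≈0.2176)
After 6 (thin lens f=28): x=-32389/2236 (≈-14.4852) theta=32867/44720 (≈0.7350)
After 7 (propagate distance d=21): x=42427/44720 (≈0.9487) theta=32867/44720 (≈0.7350)
After 8 (thin lens f=-55): x=42427/44720 (≈0.9487) theta=10512/13975 (≈0.7522)
After 9 (propagate distance d=35 (to screen)): x=1219771/44720 (≈27.2757) theta=10512/13975 (≈0.7522)
|theta_initial|=0.4000 |theta_final|=10512/13975 (≈0.7522) -> increased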